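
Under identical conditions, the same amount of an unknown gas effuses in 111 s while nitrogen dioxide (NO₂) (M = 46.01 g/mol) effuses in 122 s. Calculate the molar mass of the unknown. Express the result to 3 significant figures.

38.1 g/mol

Since effusion rate ∝ 1/√M, t_X/t_NO₂ = √(M_X/M_NO₂).
111/122 = 0.9098 = √(M_X/46.01)
M_X = 46.01 × 0.9098² = 46.01 × 0.8278 = 38.1 g/mol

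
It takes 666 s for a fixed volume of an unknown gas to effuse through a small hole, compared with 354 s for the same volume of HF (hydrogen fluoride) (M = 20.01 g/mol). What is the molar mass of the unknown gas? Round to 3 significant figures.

Graham's law gives t_X/t_HF = √(M_X/M_HF).
666/354 = 1.881 = √(M_X/20.01)
M_X = 20.01 × 1.881² = 20.01 × 3.540 = 70.8 g/mol

70.8 g/mol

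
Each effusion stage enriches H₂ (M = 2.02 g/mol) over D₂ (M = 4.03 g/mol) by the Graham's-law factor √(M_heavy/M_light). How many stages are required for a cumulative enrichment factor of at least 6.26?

6

Per stage α = (4.03/2.02)^(1/2) = 1.99505^0.5, giving ln α = 0.3453.
Need α^N ≥ 6.26 ⇒ N ≥ ln(6.26) / ln α = 1.834 / 0.3453 = 5.31.
So at least 6 stages are needed.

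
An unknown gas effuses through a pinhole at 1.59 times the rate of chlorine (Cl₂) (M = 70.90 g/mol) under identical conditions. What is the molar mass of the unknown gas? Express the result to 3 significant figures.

Using Graham's law: rate_X/rate_Cl₂ = √(M_Cl₂/M_X).
1.59 = √(70.90/M_X)
M_X = 70.90 / 1.59² = 70.90 / 2.528 = 28.0 g/mol

28.0 g/mol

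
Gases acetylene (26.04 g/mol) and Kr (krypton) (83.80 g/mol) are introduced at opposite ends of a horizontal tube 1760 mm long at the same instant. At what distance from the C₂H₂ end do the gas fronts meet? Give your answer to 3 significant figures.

1130 mm

Graham's law gives d_C₂H₂/d_Kr = rate_C₂H₂/rate_Kr = √(M_Kr/M_C₂H₂) = √(83.80/26.04) = 1.794.
With d_C₂H₂ + d_Kr = 1760 mm, d_Kr = 1760/(1 + 1.794) = 629.9 mm.
d_C₂H₂ = 1760 − 629.9 = 1130 mm.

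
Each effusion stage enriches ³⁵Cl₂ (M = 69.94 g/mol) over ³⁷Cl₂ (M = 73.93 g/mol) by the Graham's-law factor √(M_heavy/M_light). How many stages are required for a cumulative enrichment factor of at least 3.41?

Single-stage factor α = √(73.93/69.94), so ln α = ½ ln(1.05705) = 0.02774.
Need α^N ≥ 3.41 ⇒ N ≥ ln(3.41) / ln α = 1.227 / 0.02774 = 44.22.
Rounding up, N = 45 stages.

45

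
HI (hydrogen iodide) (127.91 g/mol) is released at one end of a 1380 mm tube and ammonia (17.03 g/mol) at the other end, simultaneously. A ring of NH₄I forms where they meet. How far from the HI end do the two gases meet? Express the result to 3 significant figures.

369 mm

In equal time, each gas travels a distance ∝ its rate ∝ 1/√M, so d_HI/d_NH₃ = √(M_NH₃/M_HI) = √(17.03/127.91) = 0.3649.
With d_HI + d_NH₃ = 1380 mm, d_NH₃ = 1380/(1 + 0.3649) = 1011 mm.
d_HI = 1380 − 1011 = 369 mm.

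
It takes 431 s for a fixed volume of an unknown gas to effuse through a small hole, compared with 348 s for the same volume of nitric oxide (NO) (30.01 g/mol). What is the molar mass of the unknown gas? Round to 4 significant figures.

46.03 g/mol

By Graham's law, t_X/t_NO = √(M_X/M_NO).
431/348 = 1.239 = √(M_X/30.01)
M_X = 30.01 × 1.239² = 30.01 × 1.534 = 46.03 g/mol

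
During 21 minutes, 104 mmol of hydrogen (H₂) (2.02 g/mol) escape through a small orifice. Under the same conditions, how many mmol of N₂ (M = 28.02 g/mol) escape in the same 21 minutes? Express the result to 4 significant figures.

27.92 mmol

Using Graham's law: rate_N₂/rate_H₂ = √(M_H₂/M_N₂) = √(2.02/28.02) = √0.07209 = 0.2685.
So the amount for N₂ is 104 × 0.2685 = 27.92 mmol.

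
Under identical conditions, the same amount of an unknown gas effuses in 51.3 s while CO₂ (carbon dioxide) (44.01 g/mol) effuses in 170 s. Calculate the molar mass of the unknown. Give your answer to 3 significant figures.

Since effusion rate ∝ 1/√M, t_X/t_CO₂ = √(M_X/M_CO₂).
51.3/170 = 0.3018 = √(M_X/44.01)
M_X = 44.01 × 0.3018² = 44.01 × 0.09106 = 4.01 g/mol

4.01 g/mol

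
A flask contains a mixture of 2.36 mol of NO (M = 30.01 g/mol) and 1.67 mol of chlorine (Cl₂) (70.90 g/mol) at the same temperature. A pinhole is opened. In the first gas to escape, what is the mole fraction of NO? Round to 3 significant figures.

Each component's effusion rate ∝ (its partial pressure)·(1/√M) ∝ n_i/√M_i.
Mole fraction of NO in the effusate = (n_NO/√M_NO) / (n_NO/√M_NO + n_Cl₂/√M_Cl₂)
= (2.36/√30.01) / (2.36/√30.01 + 1.67/√70.90) = 0.4308/(0.4308 + 0.1983) = 0.685.

0.685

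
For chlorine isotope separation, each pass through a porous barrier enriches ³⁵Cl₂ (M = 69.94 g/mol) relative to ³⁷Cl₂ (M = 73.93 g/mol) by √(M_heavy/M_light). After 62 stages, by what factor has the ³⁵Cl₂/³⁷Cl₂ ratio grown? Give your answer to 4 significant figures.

5.584

After 62 stages the ratio has grown by (√(73.93/69.94))^62 = (73.93/69.94)^(62/2).
= 1.05705^31 = 5.584.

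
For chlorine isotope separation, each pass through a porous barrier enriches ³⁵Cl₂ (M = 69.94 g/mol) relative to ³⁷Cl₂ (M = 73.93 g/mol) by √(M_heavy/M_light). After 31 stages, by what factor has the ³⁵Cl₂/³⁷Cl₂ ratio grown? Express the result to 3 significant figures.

After 31 stages the ratio has grown by (√(73.93/69.94))^31 = (73.93/69.94)^(31/2).
= 1.05705^(31/2) = 2.36.

2.36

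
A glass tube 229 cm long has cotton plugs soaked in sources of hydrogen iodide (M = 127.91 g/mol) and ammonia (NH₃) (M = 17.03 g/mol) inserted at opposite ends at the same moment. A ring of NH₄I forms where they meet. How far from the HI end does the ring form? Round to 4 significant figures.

61.22 cm

Distances travelled in equal time are proportional to diffusion rates, so d_HI/d_NH₃ = √(M_NH₃/M_HI) = √(17.03/127.91) = 0.3649.
With d_HI + d_NH₃ = 229 cm, d_NH₃ = 229/(1 + 0.3649) = 167.8 cm.
d_HI = 229 − 167.8 = 61.22 cm.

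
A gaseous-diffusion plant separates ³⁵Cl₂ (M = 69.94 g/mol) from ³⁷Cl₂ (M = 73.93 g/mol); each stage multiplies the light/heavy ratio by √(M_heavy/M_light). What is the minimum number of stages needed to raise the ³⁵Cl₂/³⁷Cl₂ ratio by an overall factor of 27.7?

Per stage α = (73.93/69.94)^(1/2) = 1.05705^0.5, giving ln α = 0.02774.
Need α^N ≥ 27.7 ⇒ N ≥ ln(27.7) / ln α = 3.321 / 0.02774 = 119.73.
So at least 120 stages are needed.

120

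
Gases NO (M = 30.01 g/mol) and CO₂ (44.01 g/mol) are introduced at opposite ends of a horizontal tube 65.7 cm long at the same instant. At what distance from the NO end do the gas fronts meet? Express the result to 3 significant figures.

In equal time, each gas travels a distance ∝ its rate ∝ 1/√M, so d_NO/d_CO₂ = √(M_CO₂/M_NO) = √(44.01/30.01) = 1.211.
With d_NO + d_CO₂ = 65.7 cm, d_CO₂ = 65.7/(1 + 1.211) = 29.72 cm.
d_NO = 65.7 − 29.72 = 36.0 cm.

36.0 cm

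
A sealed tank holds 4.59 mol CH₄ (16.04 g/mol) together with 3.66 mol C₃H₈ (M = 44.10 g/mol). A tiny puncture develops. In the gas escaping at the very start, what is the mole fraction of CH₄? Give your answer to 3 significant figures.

Each component's effusion rate ∝ (its partial pressure)·(1/√M) ∝ n_i/√M_i.
So x_CH₄ in the escaping gas = (n_CH₄/√M_CH₄) / Σ(n_i/√M_i)
= (4.59/√16.04) / (4.59/√16.04 + 3.66/√44.10) = 1.146/(1.146 + 0.5511) = 0.675.

0.675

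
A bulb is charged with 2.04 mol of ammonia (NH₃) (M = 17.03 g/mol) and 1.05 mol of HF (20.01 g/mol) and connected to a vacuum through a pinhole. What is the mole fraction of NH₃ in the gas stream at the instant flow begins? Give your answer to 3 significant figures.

Each component's effusion rate ∝ (its partial pressure)·(1/√M) ∝ n_i/√M_i.
Mole fraction of NH₃ in the effusate = (n_NH₃/√M_NH₃) / (n_NH₃/√M_NH₃ + n_HF/√M_HF)
= (2.04/√17.03) / (2.04/√17.03 + 1.05/√20.01) = 0.4943/(0.4943 + 0.2347) = 0.678.

0.678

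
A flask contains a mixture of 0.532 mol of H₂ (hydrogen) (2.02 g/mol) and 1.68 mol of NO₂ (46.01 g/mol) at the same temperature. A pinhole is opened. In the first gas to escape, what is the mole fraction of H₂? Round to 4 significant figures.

The effusion rate of species i is ∝ p_i/√M_i ∝ n_i/√M_i.
x_H₂(eff) = (n_H₂/√M_H₂) / (n_H₂/√M_H₂ + n_NO₂/√M_NO₂)
= (0.532/√2.02) / (0.532/√2.02 + 1.68/√46.01) = 0.3743/(0.3743 + 0.2477) = 0.6018.

0.6018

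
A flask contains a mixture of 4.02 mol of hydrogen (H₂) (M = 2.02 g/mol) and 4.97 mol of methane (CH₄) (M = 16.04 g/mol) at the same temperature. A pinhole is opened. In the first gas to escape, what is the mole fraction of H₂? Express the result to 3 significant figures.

The effusion rate of species i is ∝ p_i/√M_i ∝ n_i/√M_i.
x_H₂(eff) = (n_H₂/√M_H₂) / (n_H₂/√M_H₂ + n_CH₄/√M_CH₄)
= (4.02/√2.02) / (4.02/√2.02 + 4.97/√16.04) = 2.828/(2.828 + 1.241) = 0.695.

0.695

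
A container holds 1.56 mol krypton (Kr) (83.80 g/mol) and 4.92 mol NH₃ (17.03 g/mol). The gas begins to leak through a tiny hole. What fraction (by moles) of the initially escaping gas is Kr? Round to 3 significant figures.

Effusion rate of each component ∝ n_i/√M_i (partial pressure × 1/√M).
x_Kr(eff) = (n_Kr/√M_Kr) / (n_Kr/√M_Kr + n_NH₃/√M_NH₃)
= (1.56/√83.80) / (1.56/√83.80 + 4.92/√17.03) = 0.1704/(0.1704 + 1.192) = 0.125.

0.125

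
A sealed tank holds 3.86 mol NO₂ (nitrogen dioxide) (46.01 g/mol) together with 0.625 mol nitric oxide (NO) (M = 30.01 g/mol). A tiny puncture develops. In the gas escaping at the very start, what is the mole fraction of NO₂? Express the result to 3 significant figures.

0.833

Effusion rate of each component ∝ n_i/√M_i (partial pressure × 1/√M).
Mole fraction of NO₂ in the effusate = (n_NO₂/√M_NO₂) / (n_NO₂/√M_NO₂ + n_NO/√M_NO)
= (3.86/√46.01) / (3.86/√46.01 + 0.625/√30.01) = 0.5691/(0.5691 + 0.1141) = 0.833.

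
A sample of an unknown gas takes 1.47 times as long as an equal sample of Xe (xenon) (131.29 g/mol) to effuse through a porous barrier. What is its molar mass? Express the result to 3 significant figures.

284 g/mol

By Graham's law, t_X/t_Xe = √(M_X/M_Xe).
1.47 = √(M_X/131.29)
M_X = 131.29 × 1.47² = 131.29 × 2.161 = 284 g/mol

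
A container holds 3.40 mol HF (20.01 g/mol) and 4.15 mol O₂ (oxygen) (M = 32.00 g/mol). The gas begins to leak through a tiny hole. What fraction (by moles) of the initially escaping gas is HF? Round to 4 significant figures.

0.5089

Effusion rate of each component ∝ n_i/√M_i (partial pressure × 1/√M).
Mole fraction of HF in the effusate = (n_HF/√M_HF) / (n_HF/√M_HF + n_O₂/√M_O₂)
= (3.40/√20.01) / (3.40/√20.01 + 4.15/√32.00) = 0.7601/(0.7601 + 0.7336) = 0.5089.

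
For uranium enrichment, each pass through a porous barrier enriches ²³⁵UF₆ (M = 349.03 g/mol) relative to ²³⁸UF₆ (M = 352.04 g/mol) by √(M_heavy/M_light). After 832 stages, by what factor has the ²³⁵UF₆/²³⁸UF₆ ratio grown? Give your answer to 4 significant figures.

35.59

Overall factor = α^832 with α = √(352.04/349.03), i.e. (352.04/349.03)^(832/2).
= 1.00862^416 = 35.59.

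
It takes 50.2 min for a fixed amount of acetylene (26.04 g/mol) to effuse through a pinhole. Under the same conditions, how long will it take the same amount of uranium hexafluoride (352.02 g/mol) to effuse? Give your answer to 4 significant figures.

184.6 min

Since effusion rate ∝ 1/√M, t_UF₆/t_C₂H₂ = √(M_UF₆/M_C₂H₂) = √(352.02/26.04) = √13.52 = 3.677.
So the time for UF₆ is 50.2 × 3.677 = 184.6 min.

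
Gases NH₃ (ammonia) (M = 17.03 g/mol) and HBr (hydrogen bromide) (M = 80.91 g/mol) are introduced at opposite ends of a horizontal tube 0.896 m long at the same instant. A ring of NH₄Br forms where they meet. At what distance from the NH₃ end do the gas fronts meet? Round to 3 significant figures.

0.614 m

The fronts meet when d_NH₃ + d_HBr = L with d_NH₃/d_HBr = √(M_HBr/M_NH₃) (Graham's law). Here √(M_HBr/M_NH₃) = √(80.91/17.03) = 2.180.
With d_NH₃ + d_HBr = 0.896 m, d_HBr = 0.896/(1 + 2.180) = 0.2818 m.
d_NH₃ = 0.896 − 0.2818 = 0.614 m.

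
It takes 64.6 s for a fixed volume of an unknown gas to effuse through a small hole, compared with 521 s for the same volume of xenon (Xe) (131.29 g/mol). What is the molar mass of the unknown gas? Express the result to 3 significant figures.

2.02 g/mol

Graham's law gives t_X/t_Xe = √(M_X/M_Xe).
64.6/521 = 0.1240 = √(M_X/131.29)
M_X = 131.29 × 0.1240² = 131.29 × 0.01537 = 2.02 g/mol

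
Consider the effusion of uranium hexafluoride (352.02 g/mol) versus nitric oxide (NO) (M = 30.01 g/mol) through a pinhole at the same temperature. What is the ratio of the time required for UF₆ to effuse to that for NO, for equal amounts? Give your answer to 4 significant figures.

By Graham's law, t_UF₆/t_NO = √(M_UF₆/M_NO) = √(352.02/30.01) = √11.73 = 3.425.

3.425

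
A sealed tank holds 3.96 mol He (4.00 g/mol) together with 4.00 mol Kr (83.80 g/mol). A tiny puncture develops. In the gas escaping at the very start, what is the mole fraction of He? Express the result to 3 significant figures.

Effusion rate of each component ∝ n_i/√M_i (partial pressure × 1/√M).
So x_He in the escaping gas = (n_He/√M_He) / Σ(n_i/√M_i)
= (3.96/√4.00) / (3.96/√4.00 + 4.00/√83.80) = 1.980/(1.980 + 0.4370) = 0.819.

0.819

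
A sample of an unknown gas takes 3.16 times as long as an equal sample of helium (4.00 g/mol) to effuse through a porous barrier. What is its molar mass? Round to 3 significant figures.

39.9 g/mol

Since effusion rate ∝ 1/√M, t_X/t_He = √(M_X/M_He).
3.16 = √(M_X/4.00)
M_X = 4.00 × 3.16² = 4.00 × 9.986 = 39.9 g/mol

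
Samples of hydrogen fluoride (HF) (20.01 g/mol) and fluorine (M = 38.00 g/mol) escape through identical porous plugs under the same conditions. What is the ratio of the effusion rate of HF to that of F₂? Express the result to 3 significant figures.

1.38

Since effusion rate ∝ 1/√M, rate_HF/rate_F₂ = √(M_F₂/M_HF) = √(38.00/20.01) = √1.899 = 1.38.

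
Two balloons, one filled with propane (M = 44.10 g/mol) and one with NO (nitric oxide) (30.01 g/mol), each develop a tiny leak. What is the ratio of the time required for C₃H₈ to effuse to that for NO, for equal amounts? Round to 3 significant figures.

Graham's law gives t_C₃H₈/t_NO = √(M_C₃H₈/M_NO) = √(44.10/30.01) = √1.470 = 1.21.

1.21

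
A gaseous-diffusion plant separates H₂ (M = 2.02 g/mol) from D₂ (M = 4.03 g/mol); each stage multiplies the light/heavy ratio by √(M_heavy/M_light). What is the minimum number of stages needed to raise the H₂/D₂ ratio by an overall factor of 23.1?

With α = √(4.03/2.02) per stage, ln α = ½ ln(1.99505) = 0.3453.
Need α^N ≥ 23.1 ⇒ N ≥ ln(23.1) / ln α = 3.140 / 0.3453 = 9.09.
Minimum whole number of stages: N = 10.

10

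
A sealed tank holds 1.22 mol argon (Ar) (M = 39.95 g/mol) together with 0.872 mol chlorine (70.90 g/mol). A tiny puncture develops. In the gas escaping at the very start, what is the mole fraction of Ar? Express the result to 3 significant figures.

Rate_i ∝ x_i/√M_i (Graham's law weighted by mole fraction), so the effusate composition follows n_i/√M_i.
So x_Ar in the escaping gas = (n_Ar/√M_Ar) / Σ(n_i/√M_i)
= (1.22/√39.95) / (1.22/√39.95 + 0.872/√70.90) = 0.1930/(0.1930 + 0.1036) = 0.651.

0.651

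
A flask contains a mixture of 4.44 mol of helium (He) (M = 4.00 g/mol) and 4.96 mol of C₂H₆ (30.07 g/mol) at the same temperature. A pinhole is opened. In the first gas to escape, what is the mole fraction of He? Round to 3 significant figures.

Rate_i ∝ x_i/√M_i (Graham's law weighted by mole fraction), so the effusate composition follows n_i/√M_i.
So x_He in the escaping gas = (n_He/√M_He) / Σ(n_i/√M_i)
= (4.44/√4.00) / (4.44/√4.00 + 4.96/√30.07) = 2.220/(2.220 + 0.9045) = 0.711.

0.711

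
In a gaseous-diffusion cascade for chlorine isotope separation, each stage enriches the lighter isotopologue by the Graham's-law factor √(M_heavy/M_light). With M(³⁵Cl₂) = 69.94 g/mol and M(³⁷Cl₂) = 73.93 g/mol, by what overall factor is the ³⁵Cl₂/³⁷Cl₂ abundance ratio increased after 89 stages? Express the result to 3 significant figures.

Each stage multiplies the ratio by α = √(73.93/69.94), so after 89 stages the overall factor is α^89 = (73.93/69.94)^(89/2).
= 1.05705^(89/2) = 11.8.

11.8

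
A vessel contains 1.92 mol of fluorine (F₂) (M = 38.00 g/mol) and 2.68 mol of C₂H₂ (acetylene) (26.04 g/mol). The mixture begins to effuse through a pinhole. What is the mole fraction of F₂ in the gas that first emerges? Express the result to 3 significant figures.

Effusion rate of each component ∝ n_i/√M_i (partial pressure × 1/√M).
So x_F₂ in the escaping gas = (n_F₂/√M_F₂) / Σ(n_i/√M_i)
= (1.92/√38.00) / (1.92/√38.00 + 2.68/√26.04) = 0.3115/(0.3115 + 0.5252) = 0.372.

0.372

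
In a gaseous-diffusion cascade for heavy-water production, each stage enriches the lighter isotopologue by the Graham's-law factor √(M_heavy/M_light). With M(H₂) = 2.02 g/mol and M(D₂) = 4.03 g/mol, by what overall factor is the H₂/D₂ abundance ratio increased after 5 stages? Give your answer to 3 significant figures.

After 5 stages the ratio has grown by (√(4.03/2.02))^5 = (4.03/2.02)^(5/2).
= 1.99505^(5/2) = 5.62.

5.62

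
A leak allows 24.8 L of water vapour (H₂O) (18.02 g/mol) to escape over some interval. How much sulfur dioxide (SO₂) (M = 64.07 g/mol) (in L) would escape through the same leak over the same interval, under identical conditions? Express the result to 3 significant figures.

Since effusion rate ∝ 1/√M, rate_SO₂/rate_H₂O = √(M_H₂O/M_SO₂) = √(18.02/64.07) = √0.2813 = 0.5303.
So the volume for SO₂ is 24.8 × 0.5303 = 13.2 L.

13.2 L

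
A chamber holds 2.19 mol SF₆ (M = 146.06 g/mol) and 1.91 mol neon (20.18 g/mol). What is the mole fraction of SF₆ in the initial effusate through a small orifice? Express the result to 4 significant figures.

0.2988

Each component's effusion rate ∝ (its partial pressure)·(1/√M) ∝ n_i/√M_i.
x_SF₆(eff) = (n_SF₆/√M_SF₆) / (n_SF₆/√M_SF₆ + n_Ne/√M_Ne)
= (2.19/√146.06) / (2.19/√146.06 + 1.91/√20.18) = 0.1812/(0.1812 + 0.4252) = 0.2988.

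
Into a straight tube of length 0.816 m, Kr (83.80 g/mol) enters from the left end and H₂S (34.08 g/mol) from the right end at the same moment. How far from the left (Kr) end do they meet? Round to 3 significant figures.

In equal time, each gas travels a distance ∝ its rate ∝ 1/√M, so d_Kr/d_H₂S = √(M_H₂S/M_Kr) = √(34.08/83.80) = 0.6377.
With d_Kr + d_H₂S = 0.816 m, d_H₂S = 0.816/(1 + 0.6377) = 0.4983 m.
d_Kr = 0.816 − 0.4983 = 0.318 m.

0.318 m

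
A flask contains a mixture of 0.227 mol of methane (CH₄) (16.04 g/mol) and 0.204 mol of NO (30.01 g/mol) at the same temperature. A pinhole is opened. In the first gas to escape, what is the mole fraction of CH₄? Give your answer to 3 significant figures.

0.603

The effusion rate of species i is ∝ p_i/√M_i ∝ n_i/√M_i.
Mole fraction of CH₄ in the effusate = (n_CH₄/√M_CH₄) / (n_CH₄/√M_CH₄ + n_NO/√M_NO)
= (0.227/√16.04) / (0.227/√16.04 + 0.204/√30.01) = 0.05668/(0.05668 + 0.03724) = 0.603.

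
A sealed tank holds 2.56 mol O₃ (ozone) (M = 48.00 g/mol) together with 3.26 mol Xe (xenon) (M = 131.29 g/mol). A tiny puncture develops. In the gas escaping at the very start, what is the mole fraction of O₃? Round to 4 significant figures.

0.5650

Each component's effusion rate ∝ (its partial pressure)·(1/√M) ∝ n_i/√M_i.
Mole fraction of O₃ in the effusate = (n_O₃/√M_O₃) / (n_O₃/√M_O₃ + n_Xe/√M_Xe)
= (2.56/√48.00) / (2.56/√48.00 + 3.26/√131.29) = 0.3695/(0.3695 + 0.2845) = 0.5650.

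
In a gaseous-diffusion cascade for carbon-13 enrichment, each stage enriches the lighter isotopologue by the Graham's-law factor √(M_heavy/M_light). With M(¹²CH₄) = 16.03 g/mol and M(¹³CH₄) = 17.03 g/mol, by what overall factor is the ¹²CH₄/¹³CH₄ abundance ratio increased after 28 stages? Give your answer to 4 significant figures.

After 28 stages the ratio has grown by (√(17.03/16.03))^28 = (17.03/16.03)^(28/2).
= 1.06238^14 = 2.333.

2.333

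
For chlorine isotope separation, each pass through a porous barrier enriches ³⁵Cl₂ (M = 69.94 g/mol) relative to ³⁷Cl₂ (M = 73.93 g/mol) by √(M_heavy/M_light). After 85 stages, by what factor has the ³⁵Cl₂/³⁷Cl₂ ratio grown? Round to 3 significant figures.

Each stage multiplies the ratio by α = √(73.93/69.94), so after 85 stages the overall factor is α^85 = (73.93/69.94)^(85/2).
= 1.05705^(85/2) = 10.6.

10.6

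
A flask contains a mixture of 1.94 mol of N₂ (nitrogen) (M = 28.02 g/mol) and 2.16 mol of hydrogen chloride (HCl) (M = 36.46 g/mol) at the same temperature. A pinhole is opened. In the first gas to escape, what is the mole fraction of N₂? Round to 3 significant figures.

Rate_i ∝ x_i/√M_i (Graham's law weighted by mole fraction), so the effusate composition follows n_i/√M_i.
Mole fraction of N₂ in the effusate = (n_N₂/√M_N₂) / (n_N₂/√M_N₂ + n_HCl/√M_HCl)
= (1.94/√28.02) / (1.94/√28.02 + 2.16/√36.46) = 0.3665/(0.3665 + 0.3577) = 0.506.

0.506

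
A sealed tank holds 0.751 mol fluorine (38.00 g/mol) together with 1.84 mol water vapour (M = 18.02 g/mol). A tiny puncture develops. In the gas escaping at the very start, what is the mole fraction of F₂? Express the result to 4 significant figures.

0.2194

Effusion rate of each component ∝ n_i/√M_i (partial pressure × 1/√M).
So x_F₂ in the escaping gas = (n_F₂/√M_F₂) / Σ(n_i/√M_i)
= (0.751/√38.00) / (0.751/√38.00 + 1.84/√18.02) = 0.1218/(0.1218 + 0.4335) = 0.2194.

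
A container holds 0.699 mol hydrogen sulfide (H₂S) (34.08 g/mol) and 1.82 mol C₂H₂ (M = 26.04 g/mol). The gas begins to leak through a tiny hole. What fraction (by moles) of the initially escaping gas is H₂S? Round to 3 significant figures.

The effusion rate of species i is ∝ p_i/√M_i ∝ n_i/√M_i.
So x_H₂S in the escaping gas = (n_H₂S/√M_H₂S) / Σ(n_i/√M_i)
= (0.699/√34.08) / (0.699/√34.08 + 1.82/√26.04) = 0.1197/(0.1197 + 0.3567) = 0.251.

0.251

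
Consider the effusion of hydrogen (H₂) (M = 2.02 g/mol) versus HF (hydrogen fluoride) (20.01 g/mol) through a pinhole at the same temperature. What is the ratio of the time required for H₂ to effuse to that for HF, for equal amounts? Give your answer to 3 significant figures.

Since effusion rate ∝ 1/√M, t_H₂/t_HF = √(M_H₂/M_HF) = √(2.02/20.01) = √0.1009 = 0.318.

0.318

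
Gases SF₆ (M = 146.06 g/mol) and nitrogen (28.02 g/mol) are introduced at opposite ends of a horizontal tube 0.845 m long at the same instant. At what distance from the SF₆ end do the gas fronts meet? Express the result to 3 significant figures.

0.257 m

The fronts meet when d_SF₆ + d_N₂ = L with d_SF₆/d_N₂ = √(M_N₂/M_SF₆) (Graham's law). Here √(M_N₂/M_SF₆) = √(28.02/146.06) = 0.4380.
With d_SF₆ + d_N₂ = 0.845 m, d_N₂ = 0.845/(1 + 0.4380) = 0.5876 m.
d_SF₆ = 0.845 − 0.5876 = 0.257 m.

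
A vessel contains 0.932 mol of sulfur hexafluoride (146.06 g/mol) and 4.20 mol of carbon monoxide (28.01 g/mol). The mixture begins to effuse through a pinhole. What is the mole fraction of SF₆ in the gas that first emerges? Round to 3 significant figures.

Effusion rate of each component ∝ n_i/√M_i (partial pressure × 1/√M).
Mole fraction of SF₆ in the effusate = (n_SF₆/√M_SF₆) / (n_SF₆/√M_SF₆ + n_CO/√M_CO)
= (0.932/√146.06) / (0.932/√146.06 + 4.20/√28.01) = 0.07712/(0.07712 + 0.7936) = 0.0886.

0.0886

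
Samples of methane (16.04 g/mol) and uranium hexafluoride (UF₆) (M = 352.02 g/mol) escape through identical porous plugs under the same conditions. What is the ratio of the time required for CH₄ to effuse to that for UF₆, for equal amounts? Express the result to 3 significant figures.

Graham's law gives t_CH₄/t_UF₆ = √(M_CH₄/M_UF₆) = √(16.04/352.02) = √0.04557 = 0.213.

0.213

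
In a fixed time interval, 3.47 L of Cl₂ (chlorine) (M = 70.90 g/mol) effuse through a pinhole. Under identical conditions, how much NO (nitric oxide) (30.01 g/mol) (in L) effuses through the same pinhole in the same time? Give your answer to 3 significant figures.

Graham's law gives rate_NO/rate_Cl₂ = √(M_Cl₂/M_NO) = √(70.90/30.01) = √2.363 = 1.537.
So the volume for NO is 3.47 × 1.537 = 5.33 L.

5.33 L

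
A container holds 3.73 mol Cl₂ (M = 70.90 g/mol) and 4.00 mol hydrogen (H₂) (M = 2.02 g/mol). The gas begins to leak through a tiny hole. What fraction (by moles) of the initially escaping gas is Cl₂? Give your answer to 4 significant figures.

Rate_i ∝ x_i/√M_i (Graham's law weighted by mole fraction), so the effusate composition follows n_i/√M_i.
x_Cl₂(eff) = (n_Cl₂/√M_Cl₂) / (n_Cl₂/√M_Cl₂ + n_H₂/√M_H₂)
= (3.73/√70.90) / (3.73/√70.90 + 4.00/√2.02) = 0.4430/(0.4430 + 2.814) = 0.1360.

0.1360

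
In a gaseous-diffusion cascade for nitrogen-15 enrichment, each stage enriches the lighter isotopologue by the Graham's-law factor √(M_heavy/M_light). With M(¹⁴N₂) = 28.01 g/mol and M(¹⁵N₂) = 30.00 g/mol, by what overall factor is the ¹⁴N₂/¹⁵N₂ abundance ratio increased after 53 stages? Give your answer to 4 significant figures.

6.165

Each stage multiplies the ratio by α = √(30.00/28.01), so after 53 stages the overall factor is α^53 = (30.00/28.01)^(53/2).
= 1.07105^(53/2) = 6.165.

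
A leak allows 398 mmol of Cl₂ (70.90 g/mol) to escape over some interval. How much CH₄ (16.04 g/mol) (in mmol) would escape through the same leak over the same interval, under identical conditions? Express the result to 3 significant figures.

837 mmol

Since effusion rate ∝ 1/√M, rate_CH₄/rate_Cl₂ = √(M_Cl₂/M_CH₄) = √(70.90/16.04) = √4.420 = 2.102.
So the amount for CH₄ is 398 × 2.102 = 837 mmol.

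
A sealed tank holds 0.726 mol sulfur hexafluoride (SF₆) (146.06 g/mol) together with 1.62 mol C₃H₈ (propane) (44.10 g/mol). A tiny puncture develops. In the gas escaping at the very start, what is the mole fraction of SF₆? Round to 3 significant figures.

Rate_i ∝ x_i/√M_i (Graham's law weighted by mole fraction), so the effusate composition follows n_i/√M_i.
x_SF₆(eff) = (n_SF₆/√M_SF₆) / (n_SF₆/√M_SF₆ + n_C₃H₈/√M_C₃H₈)
= (0.726/√146.06) / (0.726/√146.06 + 1.62/√44.10) = 0.06007/(0.06007 + 0.2439) = 0.198.

0.198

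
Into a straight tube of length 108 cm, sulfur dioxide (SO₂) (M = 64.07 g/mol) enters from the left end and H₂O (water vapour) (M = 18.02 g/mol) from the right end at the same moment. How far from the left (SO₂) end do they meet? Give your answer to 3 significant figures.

In equal time, each gas travels a distance ∝ its rate ∝ 1/√M, so d_SO₂/d_H₂O = √(M_H₂O/M_SO₂) = √(18.02/64.07) = 0.5303.
With d_SO₂ + d_H₂O = 108 cm, d_H₂O = 108/(1 + 0.5303) = 70.57 cm.
d_SO₂ = 108 − 70.57 = 37.4 cm.

37.4 cm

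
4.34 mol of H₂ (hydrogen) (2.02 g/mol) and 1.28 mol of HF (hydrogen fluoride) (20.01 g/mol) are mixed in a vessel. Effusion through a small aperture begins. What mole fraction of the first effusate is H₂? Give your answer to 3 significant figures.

0.914

The effusion rate of species i is ∝ p_i/√M_i ∝ n_i/√M_i.
So x_H₂ in the escaping gas = (n_H₂/√M_H₂) / Σ(n_i/√M_i)
= (4.34/√2.02) / (4.34/√2.02 + 1.28/√20.01) = 3.054/(3.054 + 0.2861) = 0.914.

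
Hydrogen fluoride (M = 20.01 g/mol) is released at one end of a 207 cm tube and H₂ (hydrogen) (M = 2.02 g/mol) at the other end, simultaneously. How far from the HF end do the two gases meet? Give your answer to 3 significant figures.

Distances travelled in equal time are proportional to diffusion rates, so d_HF/d_H₂ = √(M_H₂/M_HF) = √(2.02/20.01) = 0.3177.
With d_HF + d_H₂ = 207 cm, d_H₂ = 207/(1 + 0.3177) = 157.1 cm.
d_HF = 207 − 157.1 = 49.9 cm.

49.9 cm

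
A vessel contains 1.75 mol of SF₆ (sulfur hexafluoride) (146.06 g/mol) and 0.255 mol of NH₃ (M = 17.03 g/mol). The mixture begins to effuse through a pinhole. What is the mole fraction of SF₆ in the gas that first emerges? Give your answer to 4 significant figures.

Each component's effusion rate ∝ (its partial pressure)·(1/√M) ∝ n_i/√M_i.
x_SF₆(eff) = (n_SF₆/√M_SF₆) / (n_SF₆/√M_SF₆ + n_NH₃/√M_NH₃)
= (1.75/√146.06) / (1.75/√146.06 + 0.255/√17.03) = 0.1448/(0.1448 + 0.06179) = 0.7009.

0.7009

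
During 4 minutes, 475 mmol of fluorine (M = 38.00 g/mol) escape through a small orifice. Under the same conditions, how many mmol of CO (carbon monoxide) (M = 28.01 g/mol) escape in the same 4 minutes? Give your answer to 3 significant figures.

553 mmol

Since effusion rate ∝ 1/√M, rate_CO/rate_F₂ = √(M_F₂/M_CO) = √(38.00/28.01) = √1.357 = 1.165.
So the amount for CO is 475 × 1.165 = 553 mmol.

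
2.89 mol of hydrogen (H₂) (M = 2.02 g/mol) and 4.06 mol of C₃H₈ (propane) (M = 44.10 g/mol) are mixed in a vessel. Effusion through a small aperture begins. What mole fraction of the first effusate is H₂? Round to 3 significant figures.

Effusion rate of each component ∝ n_i/√M_i (partial pressure × 1/√M).
x_H₂(eff) = (n_H₂/√M_H₂) / (n_H₂/√M_H₂ + n_C₃H₈/√M_C₃H₈)
= (2.89/√2.02) / (2.89/√2.02 + 4.06/√44.10) = 2.033/(2.033 + 0.6114) = 0.769.

0.769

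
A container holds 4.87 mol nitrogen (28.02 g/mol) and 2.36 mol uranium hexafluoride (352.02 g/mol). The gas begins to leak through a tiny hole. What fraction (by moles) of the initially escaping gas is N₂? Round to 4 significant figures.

The effusion rate of species i is ∝ p_i/√M_i ∝ n_i/√M_i.
Mole fraction of N₂ in the effusate = (n_N₂/√M_N₂) / (n_N₂/√M_N₂ + n_UF₆/√M_UF₆)
= (4.87/√28.02) / (4.87/√28.02 + 2.36/√352.02) = 0.9200/(0.9200 + 0.1258) = 0.8797.

0.8797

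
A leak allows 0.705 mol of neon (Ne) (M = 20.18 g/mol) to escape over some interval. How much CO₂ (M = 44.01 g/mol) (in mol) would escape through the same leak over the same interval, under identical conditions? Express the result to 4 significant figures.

0.4774 mol

Using Graham's law: rate_CO₂/rate_Ne = √(M_Ne/M_CO₂) = √(20.18/44.01) = √0.4585 = 0.6772.
So the amount for CO₂ is 0.705 × 0.6772 = 0.4774 mol.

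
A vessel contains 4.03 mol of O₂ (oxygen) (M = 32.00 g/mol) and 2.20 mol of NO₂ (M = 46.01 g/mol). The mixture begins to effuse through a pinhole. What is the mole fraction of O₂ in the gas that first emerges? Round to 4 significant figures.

Effusion rate of each component ∝ n_i/√M_i (partial pressure × 1/√M).
So x_O₂ in the escaping gas = (n_O₂/√M_O₂) / Σ(n_i/√M_i)
= (4.03/√32.00) / (4.03/√32.00 + 2.20/√46.01) = 0.7124/(0.7124 + 0.3243) = 0.6872.

0.6872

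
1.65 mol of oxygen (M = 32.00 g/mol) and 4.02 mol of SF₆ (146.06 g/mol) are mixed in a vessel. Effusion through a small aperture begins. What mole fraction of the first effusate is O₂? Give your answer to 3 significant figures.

Each component's effusion rate ∝ (its partial pressure)·(1/√M) ∝ n_i/√M_i.
Mole fraction of O₂ in the effusate = (n_O₂/√M_O₂) / (n_O₂/√M_O₂ + n_SF₆/√M_SF₆)
= (1.65/√32.00) / (1.65/√32.00 + 4.02/√146.06) = 0.2917/(0.2917 + 0.3326) = 0.467.

0.467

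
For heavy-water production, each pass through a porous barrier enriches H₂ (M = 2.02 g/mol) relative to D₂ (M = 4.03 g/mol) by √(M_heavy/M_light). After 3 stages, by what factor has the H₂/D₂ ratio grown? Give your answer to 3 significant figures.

2.82

Each stage multiplies the ratio by α = √(4.03/2.02), so after 3 stages the overall factor is α^3 = (4.03/2.02)^(3/2).
= 1.99505^(3/2) = 2.82.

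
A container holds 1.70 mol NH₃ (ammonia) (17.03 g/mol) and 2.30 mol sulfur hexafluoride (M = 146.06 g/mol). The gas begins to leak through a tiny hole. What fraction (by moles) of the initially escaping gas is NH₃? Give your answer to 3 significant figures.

The effusion rate of species i is ∝ p_i/√M_i ∝ n_i/√M_i.
Mole fraction of NH₃ in the effusate = (n_NH₃/√M_NH₃) / (n_NH₃/√M_NH₃ + n_SF₆/√M_SF₆)
= (1.70/√17.03) / (1.70/√17.03 + 2.30/√146.06) = 0.4119/(0.4119 + 0.1903) = 0.684.

0.684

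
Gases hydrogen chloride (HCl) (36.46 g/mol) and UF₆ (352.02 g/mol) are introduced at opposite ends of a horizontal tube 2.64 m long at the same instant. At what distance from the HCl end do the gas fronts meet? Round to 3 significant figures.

In equal time, each gas travels a distance ∝ its rate ∝ 1/√M, so d_HCl/d_UF₆ = √(M_UF₆/M_HCl) = √(352.02/36.46) = 3.107.
With d_HCl + d_UF₆ = 2.64 m, d_UF₆ = 2.64/(1 + 3.107) = 0.6428 m.
d_HCl = 2.64 − 0.6428 = 2.00 m.

2.00 m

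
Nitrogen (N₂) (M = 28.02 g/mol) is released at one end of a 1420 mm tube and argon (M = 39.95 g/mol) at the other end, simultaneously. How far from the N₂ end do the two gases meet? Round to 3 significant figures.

773 mm

Distances travelled in equal time are proportional to diffusion rates, so d_N₂/d_Ar = √(M_Ar/M_N₂) = √(39.95/28.02) = 1.194.
With d_N₂ + d_Ar = 1420 mm, d_Ar = 1420/(1 + 1.194) = 647.2 mm.
d_N₂ = 1420 − 647.2 = 773 mm.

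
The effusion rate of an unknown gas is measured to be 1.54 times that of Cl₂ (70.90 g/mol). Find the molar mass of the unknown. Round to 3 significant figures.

29.9 g/mol

By Graham's law, rate_X/rate_Cl₂ = √(M_Cl₂/M_X).
1.54 = √(70.90/M_X)
M_X = 70.90 / 1.54² = 70.90 / 2.372 = 29.9 g/mol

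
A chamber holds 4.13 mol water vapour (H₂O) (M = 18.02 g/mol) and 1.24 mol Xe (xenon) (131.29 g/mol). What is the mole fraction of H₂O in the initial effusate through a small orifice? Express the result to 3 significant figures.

0.900

Rate_i ∝ x_i/√M_i (Graham's law weighted by mole fraction), so the effusate composition follows n_i/√M_i.
Mole fraction of H₂O in the effusate = (n_H₂O/√M_H₂O) / (n_H₂O/√M_H₂O + n_Xe/√M_Xe)
= (4.13/√18.02) / (4.13/√18.02 + 1.24/√131.29) = 0.9729/(0.9729 + 0.1082) = 0.900.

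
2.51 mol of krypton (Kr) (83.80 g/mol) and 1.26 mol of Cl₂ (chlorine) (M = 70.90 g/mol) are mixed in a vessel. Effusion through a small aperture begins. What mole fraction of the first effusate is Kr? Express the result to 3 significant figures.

Effusion rate of each component ∝ n_i/√M_i (partial pressure × 1/√M).
So x_Kr in the escaping gas = (n_Kr/√M_Kr) / Σ(n_i/√M_i)
= (2.51/√83.80) / (2.51/√83.80 + 1.26/√70.90) = 0.2742/(0.2742 + 0.1496) = 0.647.

0.647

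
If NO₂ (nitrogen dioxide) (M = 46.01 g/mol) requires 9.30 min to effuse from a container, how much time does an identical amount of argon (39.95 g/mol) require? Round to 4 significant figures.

8.666 min

Using Graham's law: t_Ar/t_NO₂ = √(M_Ar/M_NO₂) = √(39.95/46.01) = √0.8683 = 0.9318.
So the time for Ar is 9.30 × 0.9318 = 8.666 min.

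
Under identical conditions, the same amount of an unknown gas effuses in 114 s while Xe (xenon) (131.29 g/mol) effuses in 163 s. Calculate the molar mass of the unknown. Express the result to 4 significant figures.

64.22 g/mol

Using Graham's law: t_X/t_Xe = √(M_X/M_Xe).
114/163 = 0.6994 = √(M_X/131.29)
M_X = 131.29 × 0.6994² = 131.29 × 0.4891 = 64.22 g/mol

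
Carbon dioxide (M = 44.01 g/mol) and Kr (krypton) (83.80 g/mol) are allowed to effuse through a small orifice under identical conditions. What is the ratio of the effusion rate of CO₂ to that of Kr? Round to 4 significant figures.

1.380

Graham's law gives rate_CO₂/rate_Kr = √(M_Kr/M_CO₂) = √(83.80/44.01) = √1.904 = 1.380.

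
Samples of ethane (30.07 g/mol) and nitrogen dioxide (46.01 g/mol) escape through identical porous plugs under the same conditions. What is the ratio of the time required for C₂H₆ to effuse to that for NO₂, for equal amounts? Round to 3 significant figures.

0.808

By Graham's law, t_C₂H₆/t_NO₂ = √(M_C₂H₆/M_NO₂) = √(30.07/46.01) = √0.6536 = 0.808.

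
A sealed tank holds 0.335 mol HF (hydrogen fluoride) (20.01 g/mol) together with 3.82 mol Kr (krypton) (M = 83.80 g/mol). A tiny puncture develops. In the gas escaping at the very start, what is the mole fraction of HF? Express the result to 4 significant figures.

0.1522

Each component's effusion rate ∝ (its partial pressure)·(1/√M) ∝ n_i/√M_i.
x_HF(eff) = (n_HF/√M_HF) / (n_HF/√M_HF + n_Kr/√M_Kr)
= (0.335/√20.01) / (0.335/√20.01 + 3.82/√83.80) = 0.07489/(0.07489 + 0.4173) = 0.1522.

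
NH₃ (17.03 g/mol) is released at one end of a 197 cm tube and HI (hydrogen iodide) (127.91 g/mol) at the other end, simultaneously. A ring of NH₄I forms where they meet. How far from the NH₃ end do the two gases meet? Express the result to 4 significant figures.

144.3 cm

Distances travelled in equal time are proportional to diffusion rates, so d_NH₃/d_HI = √(M_HI/M_NH₃) = √(127.91/17.03) = 2.741.
With d_NH₃ + d_HI = 197 cm, d_HI = 197/(1 + 2.741) = 52.67 cm.
d_NH₃ = 197 − 52.67 = 144.3 cm.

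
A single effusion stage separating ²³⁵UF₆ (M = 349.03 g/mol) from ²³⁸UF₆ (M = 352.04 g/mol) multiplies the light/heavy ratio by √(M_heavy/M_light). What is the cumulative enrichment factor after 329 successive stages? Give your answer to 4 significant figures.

4.106

The single-stage factor is √(M_heavy/M_light), so 329 stages give [√(352.04/349.03)]^329 = (352.04/349.03)^(329/2).
= 1.00862^(329/2) = 4.106.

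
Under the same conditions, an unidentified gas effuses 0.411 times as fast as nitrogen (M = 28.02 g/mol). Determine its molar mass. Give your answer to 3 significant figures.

Since effusion rate ∝ 1/√M, rate_X/rate_N₂ = √(M_N₂/M_X).
0.411 = √(28.02/M_X)
M_X = 28.02 / 0.411² = 28.02 / 0.1689 = 166 g/mol

166 g/mol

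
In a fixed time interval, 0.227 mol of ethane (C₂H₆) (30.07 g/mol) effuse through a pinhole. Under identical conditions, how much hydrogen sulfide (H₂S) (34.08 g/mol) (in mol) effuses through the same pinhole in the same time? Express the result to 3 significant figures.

0.213 mol

Graham's law gives rate_H₂S/rate_C₂H₆ = √(M_C₂H₆/M_H₂S) = √(30.07/34.08) = √0.8823 = 0.9393.
So the amount for H₂S is 0.227 × 0.9393 = 0.213 mol.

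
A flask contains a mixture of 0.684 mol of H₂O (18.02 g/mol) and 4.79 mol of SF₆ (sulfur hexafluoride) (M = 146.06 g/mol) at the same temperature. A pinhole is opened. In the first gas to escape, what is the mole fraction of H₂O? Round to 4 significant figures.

Each component's effusion rate ∝ (its partial pressure)·(1/√M) ∝ n_i/√M_i.
x_H₂O(eff) = (n_H₂O/√M_H₂O) / (n_H₂O/√M_H₂O + n_SF₆/√M_SF₆)
= (0.684/√18.02) / (0.684/√18.02 + 4.79/√146.06) = 0.1611/(0.1611 + 0.3963) = 0.2890.

0.2890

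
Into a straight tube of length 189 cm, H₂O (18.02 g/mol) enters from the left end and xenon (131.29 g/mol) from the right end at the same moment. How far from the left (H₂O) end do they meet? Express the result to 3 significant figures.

138 cm

Distances travelled in equal time are proportional to diffusion rates, so d_H₂O/d_Xe = √(M_Xe/M_H₂O) = √(131.29/18.02) = 2.699.
With d_H₂O + d_Xe = 189 cm, d_Xe = 189/(1 + 2.699) = 51.09 cm.
d_H₂O = 189 − 51.09 = 138 cm.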